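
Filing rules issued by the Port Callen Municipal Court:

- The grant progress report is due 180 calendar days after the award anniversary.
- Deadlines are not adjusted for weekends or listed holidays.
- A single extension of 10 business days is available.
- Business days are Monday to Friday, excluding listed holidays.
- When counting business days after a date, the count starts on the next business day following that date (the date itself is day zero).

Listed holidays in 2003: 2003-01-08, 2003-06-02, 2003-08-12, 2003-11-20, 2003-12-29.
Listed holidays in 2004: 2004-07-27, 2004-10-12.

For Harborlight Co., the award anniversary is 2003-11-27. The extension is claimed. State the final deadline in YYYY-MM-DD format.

2004-06-08

Trigger date 2003-11-27 + 180 calendar days = 2004-05-25.
2004-05-25 is a Tuesday; no weekend or holiday adjustment applies.
Counting 10 further business days from 2004-05-25 reaches 2004-06-08.
2004-06-08 falls on a Tuesday. The rules make no weekend/holiday allowance, so it remains 2004-06-08.
Final deadline: 2004-06-08.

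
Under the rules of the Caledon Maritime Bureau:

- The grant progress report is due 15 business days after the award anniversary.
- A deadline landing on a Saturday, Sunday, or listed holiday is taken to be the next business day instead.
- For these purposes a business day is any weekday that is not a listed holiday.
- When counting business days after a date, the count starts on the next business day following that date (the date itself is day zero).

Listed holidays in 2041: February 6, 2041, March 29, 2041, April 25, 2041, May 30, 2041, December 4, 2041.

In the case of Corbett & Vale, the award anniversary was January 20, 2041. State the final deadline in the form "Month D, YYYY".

February 11, 2041

Counting 15 business days after January 20, 2041 (skipping weekends and listed holidays) reaches February 11, 2041.
February 11, 2041 is a Monday and not a listed holiday, so it stands.
So the filing is due February 11, 2041.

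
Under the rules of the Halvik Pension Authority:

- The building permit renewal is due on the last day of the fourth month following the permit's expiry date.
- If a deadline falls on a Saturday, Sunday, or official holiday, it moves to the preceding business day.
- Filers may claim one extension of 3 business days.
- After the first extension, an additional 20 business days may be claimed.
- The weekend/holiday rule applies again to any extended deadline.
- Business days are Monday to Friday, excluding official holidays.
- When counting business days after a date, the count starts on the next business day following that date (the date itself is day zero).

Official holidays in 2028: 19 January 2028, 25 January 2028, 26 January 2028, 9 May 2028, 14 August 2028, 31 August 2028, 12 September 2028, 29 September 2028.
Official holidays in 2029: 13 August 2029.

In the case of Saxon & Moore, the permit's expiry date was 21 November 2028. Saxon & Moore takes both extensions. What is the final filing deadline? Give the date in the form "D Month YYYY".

2 May 2029

4 months after 21 November 2028 falls in March 2029; the last day of that month is 31 March 2029.
Because 31 March 2029 is a Saturday, the deadline becomes 30 March 2029 (Friday).
Applying the 3-business-day extension: 3 business days after 30 March 2029 is 4 April 2029.
Since 4 April 2029 is a Wednesday and not a holiday, the date is unchanged.
Applying the 20-business-day extension: 20 business days after 4 April 2029 is 2 May 2029.
2 May 2029 is a Wednesday and not a listed holiday, so it stands.
The final due date is 2 May 2029.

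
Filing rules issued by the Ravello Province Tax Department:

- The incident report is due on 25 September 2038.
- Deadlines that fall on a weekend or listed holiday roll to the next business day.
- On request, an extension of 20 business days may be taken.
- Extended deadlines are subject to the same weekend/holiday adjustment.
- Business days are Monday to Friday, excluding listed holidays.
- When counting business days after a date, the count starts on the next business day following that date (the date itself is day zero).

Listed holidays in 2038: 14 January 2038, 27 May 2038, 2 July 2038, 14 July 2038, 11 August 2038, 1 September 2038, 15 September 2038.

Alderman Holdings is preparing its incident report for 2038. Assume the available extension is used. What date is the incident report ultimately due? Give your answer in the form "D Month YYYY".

25 October 2038

The stated deadline is 25 September 2038.
25 September 2038 is a Saturday, so it moves to the next business day, 27 September 2038 (Monday).
The 20-business-day extension runs from 27 September 2038 to 25 October 2038.
25 October 2038 falls on a Monday, which is a business day, so no adjustment is needed.
Final deadline: 25 October 2038.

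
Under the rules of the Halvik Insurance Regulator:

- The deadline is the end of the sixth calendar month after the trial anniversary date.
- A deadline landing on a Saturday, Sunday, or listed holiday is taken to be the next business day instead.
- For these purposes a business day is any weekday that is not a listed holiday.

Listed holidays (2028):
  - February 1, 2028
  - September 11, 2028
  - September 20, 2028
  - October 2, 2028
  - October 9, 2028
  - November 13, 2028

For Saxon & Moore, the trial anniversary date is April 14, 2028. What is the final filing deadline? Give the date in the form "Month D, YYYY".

6 months after April 14, 2028 is October 2028; that month ends on October 31, 2028.
October 31, 2028 (Tuesday) is already a business day.
Final deadline: October 31, 2028.

October 31, 2028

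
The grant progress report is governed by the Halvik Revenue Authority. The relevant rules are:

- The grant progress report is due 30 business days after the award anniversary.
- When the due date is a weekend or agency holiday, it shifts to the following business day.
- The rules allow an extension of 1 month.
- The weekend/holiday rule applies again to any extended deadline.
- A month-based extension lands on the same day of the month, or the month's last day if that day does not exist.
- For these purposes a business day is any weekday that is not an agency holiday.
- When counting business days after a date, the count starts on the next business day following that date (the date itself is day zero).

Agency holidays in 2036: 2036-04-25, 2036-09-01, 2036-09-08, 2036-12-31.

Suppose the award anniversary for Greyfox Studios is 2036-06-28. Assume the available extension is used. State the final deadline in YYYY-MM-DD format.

2036-09-09

Starting the day after 2036-06-28 and counting 30 business days lands on 2036-08-08.
2036-08-08 is a Friday and not a listed holiday, so it stands.
The 1 month extension carries 2036-08-08 to 2036-09-08.
Because 2036-09-08 is a listed holiday, the deadline becomes 2036-09-09 (Tuesday).
The final due date is 2036-09-09.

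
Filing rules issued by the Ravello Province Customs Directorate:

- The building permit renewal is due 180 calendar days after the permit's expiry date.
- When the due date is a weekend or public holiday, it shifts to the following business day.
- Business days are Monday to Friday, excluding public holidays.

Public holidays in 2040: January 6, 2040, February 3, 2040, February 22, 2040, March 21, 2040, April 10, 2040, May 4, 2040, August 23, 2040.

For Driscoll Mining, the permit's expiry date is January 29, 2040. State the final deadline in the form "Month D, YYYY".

July 27, 2040

From January 29, 2040, 180 calendar days later is July 27, 2040.
July 27, 2040 (Friday) is already a business day.
Final deadline: July 27, 2040.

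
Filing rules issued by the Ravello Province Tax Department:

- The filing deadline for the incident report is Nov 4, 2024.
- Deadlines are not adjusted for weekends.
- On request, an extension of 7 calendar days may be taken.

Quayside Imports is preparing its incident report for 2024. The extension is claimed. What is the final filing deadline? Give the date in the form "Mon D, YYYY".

Nov 11, 2024

The stated deadline is Nov 4, 2024.
Nov 4, 2024 falls on a Monday. The rules make no weekend/holiday allowance, so it remains Nov 4, 2024.
With the 7-day extension, Nov 4, 2024 becomes Nov 11, 2024.
Nov 11, 2024 is a Monday; no weekend or holiday adjustment applies.
Final deadline: Nov 11, 2024.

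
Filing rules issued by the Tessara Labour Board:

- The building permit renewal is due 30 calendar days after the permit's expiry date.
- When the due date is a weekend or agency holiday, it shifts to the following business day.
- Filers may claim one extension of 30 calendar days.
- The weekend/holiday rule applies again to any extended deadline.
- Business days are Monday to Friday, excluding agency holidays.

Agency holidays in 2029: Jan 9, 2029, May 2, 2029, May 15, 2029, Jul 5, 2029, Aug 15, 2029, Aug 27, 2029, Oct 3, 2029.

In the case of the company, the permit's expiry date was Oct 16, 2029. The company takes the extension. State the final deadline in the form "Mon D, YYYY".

Dec 17, 2029

Adding 30 calendar days to Oct 16, 2029 gives Nov 15, 2029.
Nov 15, 2029 falls on a Thursday, which is a business day, so no adjustment is needed.
With the 30-day extension, Nov 15, 2029 becomes Dec 15, 2029.
Dec 15, 2029 is a Saturday; the next business day is Dec 17, 2029 (Monday).
Deadline: Dec 17, 2029.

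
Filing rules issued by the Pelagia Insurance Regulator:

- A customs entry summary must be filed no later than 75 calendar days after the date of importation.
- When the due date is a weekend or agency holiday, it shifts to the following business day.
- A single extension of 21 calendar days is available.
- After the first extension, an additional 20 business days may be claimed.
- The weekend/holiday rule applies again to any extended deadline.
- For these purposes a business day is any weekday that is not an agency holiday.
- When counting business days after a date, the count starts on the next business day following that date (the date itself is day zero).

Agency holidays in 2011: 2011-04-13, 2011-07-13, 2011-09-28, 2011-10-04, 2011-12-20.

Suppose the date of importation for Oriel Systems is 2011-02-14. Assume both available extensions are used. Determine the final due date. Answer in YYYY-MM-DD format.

2011-06-20

Adding 75 calendar days to 2011-02-14 gives 2011-04-30.
2011-04-30 is a Saturday; the next business day is 2011-05-02 (Monday).
The 21-calendar-day extension moves the deadline from 2011-05-02 to 2011-05-23.
2011-05-23 falls on a Monday, which is a business day, so no adjustment is needed.
Applying the 20-business-day extension: 20 business days after 2011-05-23 is 2011-06-20.
Since 2011-06-20 is a Monday and not a holiday, the date is unchanged.
So the filing is due 2011-06-20.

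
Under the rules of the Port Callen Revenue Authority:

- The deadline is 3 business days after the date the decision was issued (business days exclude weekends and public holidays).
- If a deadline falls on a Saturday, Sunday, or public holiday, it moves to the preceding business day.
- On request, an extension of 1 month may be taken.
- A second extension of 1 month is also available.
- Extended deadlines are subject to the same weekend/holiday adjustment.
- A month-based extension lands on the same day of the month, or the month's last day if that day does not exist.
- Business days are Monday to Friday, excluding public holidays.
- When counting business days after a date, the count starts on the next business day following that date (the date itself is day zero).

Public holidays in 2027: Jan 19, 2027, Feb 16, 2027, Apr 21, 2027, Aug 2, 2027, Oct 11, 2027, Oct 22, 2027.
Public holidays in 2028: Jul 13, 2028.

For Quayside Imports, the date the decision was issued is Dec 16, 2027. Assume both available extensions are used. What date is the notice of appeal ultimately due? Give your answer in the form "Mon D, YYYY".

Feb 21, 2028

Counting 3 business days after Dec 16, 2027 (skipping weekends and listed holidays) reaches Dec 21, 2027.
Dec 21, 2027 (Tuesday) is already a business day.
Add 1 month to Dec 21, 2027: Jan 21, 2028.
Jan 21, 2028 falls on a Friday, which is a business day, so no adjustment is needed.
Add 1 month to Jan 21, 2028: Feb 21, 2028.
Feb 21, 2028 falls on a Monday, which is a business day, so no adjustment is needed.
The final due date is Feb 21, 2028.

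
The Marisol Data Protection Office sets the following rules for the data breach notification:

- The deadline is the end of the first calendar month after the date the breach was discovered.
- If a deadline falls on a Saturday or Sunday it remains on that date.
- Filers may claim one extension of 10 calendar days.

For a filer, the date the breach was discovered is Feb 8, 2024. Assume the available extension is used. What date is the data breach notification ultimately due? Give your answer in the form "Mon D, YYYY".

1 month after Feb 8, 2024 falls in March 2024; the last day of that month is Mar 31, 2024.
No adjustment is made for weekends or holidays, so Mar 31, 2024 stands.
Applying the 10-calendar-day extension: Mar 31, 2024 + 10 days = Apr 10, 2024.
No adjustment is made for weekends or holidays, so Apr 10, 2024 stands.
Deadline: Apr 10, 2024.

Apr 10, 2024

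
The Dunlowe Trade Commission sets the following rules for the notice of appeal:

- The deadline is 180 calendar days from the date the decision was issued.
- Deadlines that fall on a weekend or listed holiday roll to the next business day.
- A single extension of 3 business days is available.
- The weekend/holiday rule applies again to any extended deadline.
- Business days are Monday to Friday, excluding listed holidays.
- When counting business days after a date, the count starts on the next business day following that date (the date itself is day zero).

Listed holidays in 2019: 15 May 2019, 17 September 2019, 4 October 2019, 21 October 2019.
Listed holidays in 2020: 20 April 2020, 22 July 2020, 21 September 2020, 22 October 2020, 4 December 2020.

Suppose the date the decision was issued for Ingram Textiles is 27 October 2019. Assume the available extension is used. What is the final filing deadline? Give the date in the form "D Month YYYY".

29 April 2020

Adding 180 calendar days to 27 October 2019 gives 24 April 2020.
Since 24 April 2020 is a Friday and not a holiday, the date is unchanged.
Applying the 3-business-day extension: 3 business days after 24 April 2020 is 29 April 2020.
29 April 2020 falls on a Wednesday, which is a business day, so no adjustment is needed.
So the filing is due 29 April 2020.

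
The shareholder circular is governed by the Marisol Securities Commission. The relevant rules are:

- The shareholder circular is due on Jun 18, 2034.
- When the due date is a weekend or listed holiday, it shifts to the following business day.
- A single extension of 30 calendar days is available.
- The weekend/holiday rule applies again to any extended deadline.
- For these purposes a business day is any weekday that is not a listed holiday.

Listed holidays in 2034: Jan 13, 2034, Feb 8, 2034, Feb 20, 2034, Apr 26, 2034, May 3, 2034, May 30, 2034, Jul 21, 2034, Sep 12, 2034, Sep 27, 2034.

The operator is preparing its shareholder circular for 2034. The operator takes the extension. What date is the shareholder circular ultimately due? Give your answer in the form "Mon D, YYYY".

The statutory due date is Jun 18, 2034.
Jun 18, 2034 is a Sunday, so it moves to the next business day, Jun 19, 2034 (Monday).
Add the 30 calendar-day extension to Jun 19, 2034: Jul 19, 2034.
Since Jul 19, 2034 is a Wednesday and not a holiday, the date is unchanged.
So the filing is due Jul 19, 2034.

Jul 19, 2034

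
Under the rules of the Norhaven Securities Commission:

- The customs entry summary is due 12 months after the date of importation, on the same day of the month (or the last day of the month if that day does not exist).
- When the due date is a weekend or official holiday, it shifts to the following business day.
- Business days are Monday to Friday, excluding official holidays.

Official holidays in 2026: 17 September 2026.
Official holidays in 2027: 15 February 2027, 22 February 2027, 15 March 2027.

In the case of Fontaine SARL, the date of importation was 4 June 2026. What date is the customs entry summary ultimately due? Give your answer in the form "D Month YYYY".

12 months after 4 June 2026, on the same day of the month, is 4 June 2027.
Since 4 June 2027 is a Friday and not a holiday, the date is unchanged.
Deadline: 4 June 2027.

4 June 2027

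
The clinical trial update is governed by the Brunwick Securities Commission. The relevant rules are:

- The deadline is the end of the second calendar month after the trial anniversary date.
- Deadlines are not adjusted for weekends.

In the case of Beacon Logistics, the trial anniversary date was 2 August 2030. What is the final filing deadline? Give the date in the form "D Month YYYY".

The second month after 2 August 2030 is October 2030, whose last day is 31 October 2030.
No adjustment is made for weekends or holidays, so 31 October 2030 stands.
Deadline: 31 October 2030.

31 October 2030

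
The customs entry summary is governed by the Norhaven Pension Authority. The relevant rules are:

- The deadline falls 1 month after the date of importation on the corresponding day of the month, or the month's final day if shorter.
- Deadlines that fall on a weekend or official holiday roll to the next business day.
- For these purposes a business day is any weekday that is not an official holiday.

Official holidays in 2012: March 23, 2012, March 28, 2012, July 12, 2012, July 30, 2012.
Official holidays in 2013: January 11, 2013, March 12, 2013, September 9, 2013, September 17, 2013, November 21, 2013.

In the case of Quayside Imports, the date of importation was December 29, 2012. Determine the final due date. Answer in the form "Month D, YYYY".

January 29, 2013

Moving 1 month forward from December 29, 2012 on the corresponding day gives January 29, 2013.
January 29, 2013 is a Tuesday and not a listed holiday, so it stands.
Deadline: January 29, 2013.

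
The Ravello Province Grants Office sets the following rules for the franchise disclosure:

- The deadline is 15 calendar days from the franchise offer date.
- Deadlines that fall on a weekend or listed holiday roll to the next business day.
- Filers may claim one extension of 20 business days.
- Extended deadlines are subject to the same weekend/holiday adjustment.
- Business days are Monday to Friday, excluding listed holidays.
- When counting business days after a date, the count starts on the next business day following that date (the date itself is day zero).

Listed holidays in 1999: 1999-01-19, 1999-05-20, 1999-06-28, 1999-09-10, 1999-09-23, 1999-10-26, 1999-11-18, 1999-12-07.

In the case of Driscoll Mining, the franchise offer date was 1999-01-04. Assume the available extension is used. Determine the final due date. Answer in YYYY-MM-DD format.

15 calendar days after 1999-01-04 is 1999-01-19.
1999-01-19 falls on a listed holiday. Rolling to the next business day gives 1999-01-20, a Wednesday.
The 20-business-day extension runs from 1999-01-20 to 1999-02-17.
Since 1999-02-17 is a Wednesday and not a holiday, the date is unchanged.
Final deadline: 1999-02-17.

1999-02-17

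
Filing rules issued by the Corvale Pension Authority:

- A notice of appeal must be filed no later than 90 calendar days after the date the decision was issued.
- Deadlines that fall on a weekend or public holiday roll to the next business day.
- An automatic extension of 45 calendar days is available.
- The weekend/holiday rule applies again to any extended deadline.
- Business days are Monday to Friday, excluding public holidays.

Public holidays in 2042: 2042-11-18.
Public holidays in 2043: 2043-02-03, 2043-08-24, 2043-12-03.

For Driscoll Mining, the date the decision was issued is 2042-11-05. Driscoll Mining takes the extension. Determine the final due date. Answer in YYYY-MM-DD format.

Trigger date 2042-11-05 + 90 calendar days = 2043-02-03.
2043-02-03 is a listed holiday; the next business day is 2043-02-04 (Wednesday).
With the 45-day extension, 2043-02-04 becomes 2043-03-21.
2043-03-21 is a Saturday, so it moves to the next business day, 2043-03-23 (Monday).
Deadline: 2043-03-23.

2043-03-23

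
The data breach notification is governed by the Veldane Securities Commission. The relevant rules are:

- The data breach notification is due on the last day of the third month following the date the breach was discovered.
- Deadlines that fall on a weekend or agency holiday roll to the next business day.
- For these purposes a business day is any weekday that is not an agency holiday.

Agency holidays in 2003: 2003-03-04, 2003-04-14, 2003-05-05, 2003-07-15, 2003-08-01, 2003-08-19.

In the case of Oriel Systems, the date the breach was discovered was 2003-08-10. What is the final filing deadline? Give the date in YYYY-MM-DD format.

The third month after 2003-08-10 is November 2003, whose last day is 2003-11-30.
2003-11-30 is a Sunday, so it moves to the next business day, 2003-12-01 (Monday).
The final due date is 2003-12-01.

2003-12-01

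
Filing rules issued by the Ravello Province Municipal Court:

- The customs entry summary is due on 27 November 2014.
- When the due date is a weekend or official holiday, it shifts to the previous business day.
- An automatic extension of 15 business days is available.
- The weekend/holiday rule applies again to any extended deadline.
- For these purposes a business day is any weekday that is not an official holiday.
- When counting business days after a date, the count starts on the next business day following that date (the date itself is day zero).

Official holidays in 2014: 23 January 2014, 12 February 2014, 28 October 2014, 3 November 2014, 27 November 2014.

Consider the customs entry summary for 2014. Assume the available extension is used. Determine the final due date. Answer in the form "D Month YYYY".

The stated deadline is 27 November 2014.
27 November 2014 is a listed holiday, so it moves to the preceding business day, 26 November 2014 (Wednesday).
Counting 15 further business days from 26 November 2014 reaches 18 December 2014.
18 December 2014 (Thursday) is already a business day.
Deadline: 18 December 2014.

18 December 2014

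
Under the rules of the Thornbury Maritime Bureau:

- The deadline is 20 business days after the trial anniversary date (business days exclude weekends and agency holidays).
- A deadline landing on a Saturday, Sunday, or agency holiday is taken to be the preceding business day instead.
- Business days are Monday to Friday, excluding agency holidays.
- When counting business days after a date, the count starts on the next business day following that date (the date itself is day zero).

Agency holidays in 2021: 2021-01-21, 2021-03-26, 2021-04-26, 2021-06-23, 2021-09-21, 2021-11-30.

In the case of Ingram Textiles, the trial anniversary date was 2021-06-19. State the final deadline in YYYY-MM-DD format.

20 business days after 2021-06-19, excluding weekends and holidays, is 2021-07-19.
2021-07-19 is a Monday and not a listed holiday, so it stands.
So the filing is due 2021-07-19.

2021-07-19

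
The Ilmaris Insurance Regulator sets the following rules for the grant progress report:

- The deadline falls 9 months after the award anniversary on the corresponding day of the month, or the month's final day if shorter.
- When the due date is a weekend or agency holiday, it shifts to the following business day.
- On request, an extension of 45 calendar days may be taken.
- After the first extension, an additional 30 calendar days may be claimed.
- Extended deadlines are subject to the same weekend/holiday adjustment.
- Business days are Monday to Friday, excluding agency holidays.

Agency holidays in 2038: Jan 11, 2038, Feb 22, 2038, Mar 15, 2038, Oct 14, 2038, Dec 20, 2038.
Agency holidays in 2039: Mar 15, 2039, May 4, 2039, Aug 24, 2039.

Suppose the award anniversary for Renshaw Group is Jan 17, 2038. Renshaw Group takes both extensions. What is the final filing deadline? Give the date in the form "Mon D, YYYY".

Jan 3, 2039

Moving 9 months forward from Jan 17, 2038 on the corresponding day gives Oct 17, 2038.
Because Oct 17, 2038 is a Sunday, the deadline becomes Oct 18, 2038 (Monday).
Add the 45 calendar-day extension to Oct 18, 2038: Dec 2, 2038.
Dec 2, 2038 (Thursday) is already a business day.
With the 30-day extension, Dec 2, 2038 becomes Jan 1, 2039.
Jan 1, 2039 is a Saturday; the next business day is Jan 3, 2039 (Monday).
Deadline: Jan 3, 2039.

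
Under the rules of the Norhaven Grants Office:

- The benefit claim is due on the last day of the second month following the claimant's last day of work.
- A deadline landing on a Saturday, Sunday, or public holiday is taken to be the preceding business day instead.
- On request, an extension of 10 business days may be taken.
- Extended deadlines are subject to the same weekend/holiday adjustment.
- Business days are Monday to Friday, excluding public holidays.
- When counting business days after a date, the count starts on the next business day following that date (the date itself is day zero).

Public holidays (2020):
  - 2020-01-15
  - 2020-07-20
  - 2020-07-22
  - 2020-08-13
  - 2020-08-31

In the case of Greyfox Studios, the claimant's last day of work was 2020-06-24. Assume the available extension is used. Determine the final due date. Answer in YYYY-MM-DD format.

2 months after 2020-06-24 is August 2020; that month ends on 2020-08-31.
2020-08-31 is a listed holiday; the preceding business day is 2020-08-28 (Friday).
Counting 10 further business days from 2020-08-28 reaches 2020-09-14.
2020-09-14 is a Monday and not a listed holiday, so it stands.
Deadline: 2020-09-14.

2020-09-14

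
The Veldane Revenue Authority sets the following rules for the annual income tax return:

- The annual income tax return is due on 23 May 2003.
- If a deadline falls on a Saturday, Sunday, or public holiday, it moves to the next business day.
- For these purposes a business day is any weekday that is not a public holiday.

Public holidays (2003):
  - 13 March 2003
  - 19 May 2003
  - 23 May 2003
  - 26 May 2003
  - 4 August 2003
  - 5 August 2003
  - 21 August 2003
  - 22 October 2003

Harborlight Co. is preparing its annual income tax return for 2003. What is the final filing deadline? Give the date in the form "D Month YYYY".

The stated deadline is 23 May 2003.
Because 23 May 2003 is a listed holiday, the deadline becomes 27 May 2003 (Tuesday).
The final due date is 27 May 2003.

27 May 2003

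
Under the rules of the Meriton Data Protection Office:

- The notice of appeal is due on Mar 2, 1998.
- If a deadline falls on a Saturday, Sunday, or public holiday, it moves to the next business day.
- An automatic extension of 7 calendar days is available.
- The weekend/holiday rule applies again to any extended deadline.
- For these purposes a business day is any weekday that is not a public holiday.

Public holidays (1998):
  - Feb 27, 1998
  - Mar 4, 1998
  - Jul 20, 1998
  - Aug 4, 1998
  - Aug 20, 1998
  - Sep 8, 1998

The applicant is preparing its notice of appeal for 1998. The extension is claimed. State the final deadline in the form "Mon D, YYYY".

Mar 9, 1998

The statutory due date is Mar 2, 1998.
Mar 2, 1998 (Monday) is already a business day.
Applying the 7-calendar-day extension: Mar 2, 1998 + 7 days = Mar 9, 1998.
Since Mar 9, 1998 is a Monday and not a holiday, the date is unchanged.
The final due date is Mar 9, 1998.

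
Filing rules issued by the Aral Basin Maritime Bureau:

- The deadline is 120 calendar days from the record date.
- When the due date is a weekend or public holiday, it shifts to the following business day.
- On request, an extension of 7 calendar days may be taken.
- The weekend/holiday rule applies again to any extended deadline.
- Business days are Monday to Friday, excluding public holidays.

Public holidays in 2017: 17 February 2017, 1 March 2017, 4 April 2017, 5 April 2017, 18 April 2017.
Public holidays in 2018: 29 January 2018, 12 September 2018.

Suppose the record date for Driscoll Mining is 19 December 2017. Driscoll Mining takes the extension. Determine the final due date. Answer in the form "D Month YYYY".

120 calendar days after 19 December 2017 is 18 April 2018.
18 April 2018 is a Wednesday and not a listed holiday, so it stands.
Applying the 7-calendar-day extension: 18 April 2018 + 7 days = 25 April 2018.
25 April 2018 falls on a Wednesday, which is a business day, so no adjustment is needed.
So the filing is due 25 April 2018.

25 April 2018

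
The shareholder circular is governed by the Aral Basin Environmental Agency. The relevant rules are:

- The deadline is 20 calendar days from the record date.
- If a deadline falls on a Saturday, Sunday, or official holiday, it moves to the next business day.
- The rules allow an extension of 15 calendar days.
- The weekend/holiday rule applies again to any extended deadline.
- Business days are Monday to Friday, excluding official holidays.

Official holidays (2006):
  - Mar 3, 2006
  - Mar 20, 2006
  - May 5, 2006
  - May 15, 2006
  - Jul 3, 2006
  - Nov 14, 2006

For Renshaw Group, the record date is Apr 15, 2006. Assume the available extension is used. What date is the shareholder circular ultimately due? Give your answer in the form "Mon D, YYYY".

May 23, 2006

From Apr 15, 2006, 20 calendar days later is May 5, 2006.
May 5, 2006 falls on a listed holiday. Rolling to the next business day gives May 8, 2006, a Monday.
Add the 15 calendar-day extension to May 8, 2006: May 23, 2006.
Since May 23, 2006 is a Tuesday and not a holiday, the date is unchanged.
Deadline: May 23, 2006.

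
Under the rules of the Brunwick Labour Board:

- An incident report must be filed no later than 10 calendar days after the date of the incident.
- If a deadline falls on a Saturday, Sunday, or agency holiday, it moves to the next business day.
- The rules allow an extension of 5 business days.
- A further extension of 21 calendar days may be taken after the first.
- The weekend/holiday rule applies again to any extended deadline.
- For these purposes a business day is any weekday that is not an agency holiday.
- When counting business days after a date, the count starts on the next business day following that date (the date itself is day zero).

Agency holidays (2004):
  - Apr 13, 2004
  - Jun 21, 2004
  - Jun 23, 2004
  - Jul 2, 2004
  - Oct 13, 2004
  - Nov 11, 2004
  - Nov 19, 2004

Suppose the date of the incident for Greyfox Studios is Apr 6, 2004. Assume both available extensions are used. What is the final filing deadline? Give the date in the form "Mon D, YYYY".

From Apr 6, 2004, 10 calendar days later is Apr 16, 2004.
Apr 16, 2004 is a Friday and not a listed holiday, so it stands.
The 5-business-day extension runs from Apr 16, 2004 to Apr 23, 2004.
Since Apr 23, 2004 is a Friday and not a holiday, the date is unchanged.
Add the 21 calendar-day extension to Apr 23, 2004: May 14, 2004.
May 14, 2004 falls on a Friday, which is a business day, so no adjustment is needed.
Deadline: May 14, 2004.

May 14, 2004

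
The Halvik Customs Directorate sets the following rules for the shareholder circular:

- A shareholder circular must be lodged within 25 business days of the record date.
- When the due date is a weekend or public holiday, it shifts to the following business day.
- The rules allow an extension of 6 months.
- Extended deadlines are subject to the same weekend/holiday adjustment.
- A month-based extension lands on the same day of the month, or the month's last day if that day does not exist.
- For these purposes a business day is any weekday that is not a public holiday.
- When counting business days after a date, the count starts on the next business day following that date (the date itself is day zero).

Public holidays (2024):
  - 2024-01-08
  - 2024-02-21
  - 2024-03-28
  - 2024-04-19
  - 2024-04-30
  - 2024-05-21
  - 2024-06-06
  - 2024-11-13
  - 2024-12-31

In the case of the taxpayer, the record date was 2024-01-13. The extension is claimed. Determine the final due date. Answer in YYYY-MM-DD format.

2024-08-16

Counting 25 business days after 2024-01-13 (skipping weekends and listed holidays) reaches 2024-02-16.
Since 2024-02-16 is a Friday and not a holiday, the date is unchanged.
Applying the 6 months extension: 6 months after 2024-02-16 is 2024-08-16.
Since 2024-08-16 is a Friday and not a holiday, the date is unchanged.
Final deadline: 2024-08-16.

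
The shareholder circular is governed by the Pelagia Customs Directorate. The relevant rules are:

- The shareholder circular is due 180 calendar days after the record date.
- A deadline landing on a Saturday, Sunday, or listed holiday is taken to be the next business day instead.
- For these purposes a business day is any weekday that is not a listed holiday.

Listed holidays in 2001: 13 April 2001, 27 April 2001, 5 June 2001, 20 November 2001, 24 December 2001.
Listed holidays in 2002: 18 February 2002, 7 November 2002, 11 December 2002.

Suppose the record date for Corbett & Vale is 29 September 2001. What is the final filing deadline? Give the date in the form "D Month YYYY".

28 March 2002

180 calendar days after 29 September 2001 is 28 March 2002.
28 March 2002 is a Thursday and not a listed holiday, so it stands.
The final due date is 28 March 2002.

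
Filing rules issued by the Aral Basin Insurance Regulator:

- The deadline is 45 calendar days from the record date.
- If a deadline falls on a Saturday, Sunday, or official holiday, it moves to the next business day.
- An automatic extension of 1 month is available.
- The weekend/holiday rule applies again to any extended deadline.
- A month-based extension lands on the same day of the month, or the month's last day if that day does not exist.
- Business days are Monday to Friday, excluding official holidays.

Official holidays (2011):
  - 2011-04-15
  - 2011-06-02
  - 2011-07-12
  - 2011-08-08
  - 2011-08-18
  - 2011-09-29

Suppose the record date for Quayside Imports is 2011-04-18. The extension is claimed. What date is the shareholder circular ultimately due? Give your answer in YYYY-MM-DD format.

2011-07-04

Adding 45 calendar days to 2011-04-18 gives 2011-06-02.
Because 2011-06-02 is a listed holiday, the deadline becomes 2011-06-03 (Friday).
Applying the 1 month extension: 1 month after 2011-06-03 is 2011-07-03.
2011-07-03 falls on a Sunday. Rolling to the next business day gives 2011-07-04, a Monday.
Final deadline: 2011-07-04.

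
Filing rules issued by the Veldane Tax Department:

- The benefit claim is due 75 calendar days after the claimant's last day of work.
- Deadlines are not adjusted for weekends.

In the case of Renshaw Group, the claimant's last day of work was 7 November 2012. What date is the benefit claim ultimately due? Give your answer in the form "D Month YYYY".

21 January 2013

75 calendar days after 7 November 2012 is 21 January 2013.
21 January 2013 is a Monday; no weekend or holiday adjustment applies.
So the filing is due 21 January 2013.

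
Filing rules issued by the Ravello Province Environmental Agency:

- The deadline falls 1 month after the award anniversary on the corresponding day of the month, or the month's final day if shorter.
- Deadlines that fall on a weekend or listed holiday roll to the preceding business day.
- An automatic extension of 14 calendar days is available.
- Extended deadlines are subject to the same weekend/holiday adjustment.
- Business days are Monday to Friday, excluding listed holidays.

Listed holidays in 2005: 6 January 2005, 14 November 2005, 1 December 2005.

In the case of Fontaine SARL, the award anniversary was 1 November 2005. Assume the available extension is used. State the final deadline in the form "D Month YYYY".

Moving 1 month forward from 1 November 2005 on the corresponding day gives 1 December 2005.
Because 1 December 2005 is a listed holiday, the deadline becomes 30 November 2005 (Wednesday).
The 14-calendar-day extension moves the deadline from 30 November 2005 to 14 December 2005.
14 December 2005 falls on a Wednesday, which is a business day, so no adjustment is needed.
So the filing is due 14 December 2005.

14 December 2005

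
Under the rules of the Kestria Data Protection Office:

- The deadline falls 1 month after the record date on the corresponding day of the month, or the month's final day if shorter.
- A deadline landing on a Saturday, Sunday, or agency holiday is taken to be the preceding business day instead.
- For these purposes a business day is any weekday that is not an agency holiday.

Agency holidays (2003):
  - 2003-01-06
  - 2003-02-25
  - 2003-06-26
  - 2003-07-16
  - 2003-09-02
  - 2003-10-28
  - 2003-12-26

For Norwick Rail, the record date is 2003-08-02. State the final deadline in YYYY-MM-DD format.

2003-09-01

Moving 1 month forward from 2003-08-02 on the corresponding day gives 2003-09-02.
2003-09-02 falls on a listed holiday. Rolling to the preceding business day gives 2003-09-01, a Monday.
Final deadline: 2003-09-01.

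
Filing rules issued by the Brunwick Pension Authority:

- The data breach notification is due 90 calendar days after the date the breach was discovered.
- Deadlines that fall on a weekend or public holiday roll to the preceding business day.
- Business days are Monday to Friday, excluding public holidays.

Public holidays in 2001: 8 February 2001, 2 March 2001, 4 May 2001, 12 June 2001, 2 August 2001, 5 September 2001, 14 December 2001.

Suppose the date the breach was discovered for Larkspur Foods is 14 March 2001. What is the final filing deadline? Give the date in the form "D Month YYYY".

From 14 March 2001, 90 calendar days later is 12 June 2001.
12 June 2001 is a listed holiday, so it moves to the preceding business day, 11 June 2001 (Monday).
Final deadline: 11 June 2001.

11 June 2001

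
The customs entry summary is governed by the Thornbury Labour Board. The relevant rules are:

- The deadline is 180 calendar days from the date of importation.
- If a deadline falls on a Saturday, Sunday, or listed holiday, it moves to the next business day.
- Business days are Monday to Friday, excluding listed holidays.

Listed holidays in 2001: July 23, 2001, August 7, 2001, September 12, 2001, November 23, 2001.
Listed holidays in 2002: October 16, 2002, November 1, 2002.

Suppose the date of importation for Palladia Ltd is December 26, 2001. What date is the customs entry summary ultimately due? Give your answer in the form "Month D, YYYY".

June 24, 2002

Adding 180 calendar days to December 26, 2001 gives June 24, 2002.
June 24, 2002 is a Monday and not a listed holiday, so it stands.
Deadline: June 24, 2002.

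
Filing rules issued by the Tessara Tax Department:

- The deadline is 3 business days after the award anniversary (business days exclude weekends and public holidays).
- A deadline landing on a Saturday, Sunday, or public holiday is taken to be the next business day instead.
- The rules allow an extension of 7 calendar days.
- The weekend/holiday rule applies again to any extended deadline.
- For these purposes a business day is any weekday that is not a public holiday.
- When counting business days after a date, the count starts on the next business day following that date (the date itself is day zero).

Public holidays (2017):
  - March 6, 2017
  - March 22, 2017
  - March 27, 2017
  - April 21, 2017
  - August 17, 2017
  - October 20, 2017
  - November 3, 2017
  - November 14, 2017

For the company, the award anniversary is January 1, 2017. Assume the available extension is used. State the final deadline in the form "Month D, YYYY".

January 11, 2017

Counting 3 business days after January 1, 2017 (skipping weekends and listed holidays) reaches January 4, 2017.
Since January 4, 2017 is a Wednesday and not a holiday, the date is unchanged.
With the 7-day extension, January 4, 2017 becomes January 11, 2017.
Since January 11, 2017 is a Wednesday and not a holiday, the date is unchanged.
The final due date is January 11, 2017.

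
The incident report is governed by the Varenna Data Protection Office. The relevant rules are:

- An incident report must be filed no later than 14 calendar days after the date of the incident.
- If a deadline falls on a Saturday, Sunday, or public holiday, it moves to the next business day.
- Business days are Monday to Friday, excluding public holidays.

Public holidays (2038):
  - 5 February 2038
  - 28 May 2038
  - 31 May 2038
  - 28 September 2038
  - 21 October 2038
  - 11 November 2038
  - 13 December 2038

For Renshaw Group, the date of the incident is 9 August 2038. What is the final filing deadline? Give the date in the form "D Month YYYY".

Adding 14 calendar days to 9 August 2038 gives 23 August 2038.
23 August 2038 is a Monday and not a listed holiday, so it stands.
Final deadline: 23 August 2038.

23 August 2038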